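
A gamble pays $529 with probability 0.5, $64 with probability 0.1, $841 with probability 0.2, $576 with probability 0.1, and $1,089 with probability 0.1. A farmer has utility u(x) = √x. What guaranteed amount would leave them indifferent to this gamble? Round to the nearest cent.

$566.44

E[u] = 0.5·√529 + 0.1·√64 + 0.2·√841 + 0.1·√576 + 0.1·√1089 = 0.5·23 + 0.1·8 + 0.2·29 + 0.1·24 + 0.1·33 = 23.8
CE = (23.8)² = 566.44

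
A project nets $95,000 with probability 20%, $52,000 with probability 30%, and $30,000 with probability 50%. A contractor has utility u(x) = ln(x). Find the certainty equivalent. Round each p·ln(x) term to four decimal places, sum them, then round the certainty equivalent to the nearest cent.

E[u] = 0.2·ln(95000) + 0.3·ln(52000) + 0.5·ln(30000) = 2.2923 + 3.2577 + 5.1545 = 10.7045
CE = e^10.7045 ≈ 44555.91

$44,555.91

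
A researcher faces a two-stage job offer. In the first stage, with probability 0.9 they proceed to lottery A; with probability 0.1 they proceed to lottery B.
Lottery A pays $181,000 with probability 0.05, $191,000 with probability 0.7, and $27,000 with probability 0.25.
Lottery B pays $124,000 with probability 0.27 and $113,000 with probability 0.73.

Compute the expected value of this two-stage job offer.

$146,147

EV(A) = 0.05 × 181000 + 0.7 × 191000 + 0.25 × 27000 = 9050 + 133700 + 6750 = 149500
EV(B) = 0.27 × 124000 + 0.73 × 113000 = 33480 + 82490 = 115970
Overall = 0.9 × 149500 + 0.1 × 115970 = 134550 + 11597 = 146147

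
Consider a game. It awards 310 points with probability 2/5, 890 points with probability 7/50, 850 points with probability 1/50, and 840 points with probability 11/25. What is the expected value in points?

EV = 2/5 × 310 + 7/50 × 890 + 1/50 × 850 + 11/25 × 840 = 124 + 124.6 + 17 + 369.6 = 635.2

635.2 points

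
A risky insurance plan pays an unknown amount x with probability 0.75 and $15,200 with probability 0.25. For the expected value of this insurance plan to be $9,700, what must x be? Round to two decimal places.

x = $7,866.67

0.75·x + 0.25·15200 = 9700
0.75·x = 9700 − 3800 = 5900
x = 5900 / 0.75 = 7866.6667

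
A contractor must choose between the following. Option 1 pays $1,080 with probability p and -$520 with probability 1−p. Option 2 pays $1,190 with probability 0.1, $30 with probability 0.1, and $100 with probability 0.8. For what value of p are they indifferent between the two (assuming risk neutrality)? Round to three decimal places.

p = 0.451

EV(Option 2) = 0.1 × 1190 + 0.1 × 30 + 0.8 × 100 = 119 + 3 + 80 = 202
p·1080 + (1−p)·(-520) = 202
1600p − 520 = 202
p = (202 + 520) / 1600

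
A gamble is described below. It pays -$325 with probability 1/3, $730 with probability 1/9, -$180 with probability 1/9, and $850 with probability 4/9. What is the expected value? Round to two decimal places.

EV = 1/3 × (-325) + 1/9 × 730 + 1/9 × (-180) + 4/9 × 850 = -108.3333 + 81.1111 − 20 + 377.7778 = 330.5556

$330.56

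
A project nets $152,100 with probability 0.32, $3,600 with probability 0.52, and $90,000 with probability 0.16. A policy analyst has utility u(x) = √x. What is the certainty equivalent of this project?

E[u] = 0.32·√152100 + 0.52·√3600 + 0.16·√90000 = 0.32·390 + 0.52·60 + 0.16·300 = 204
CE = (204)² = 41616

$41,616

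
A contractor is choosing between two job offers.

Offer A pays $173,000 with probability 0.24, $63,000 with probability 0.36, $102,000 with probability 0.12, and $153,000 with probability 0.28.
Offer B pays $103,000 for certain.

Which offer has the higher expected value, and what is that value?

Offer A = 0.24 × 173000 + 0.36 × 63000 + 0.12 × 102000 + 0.28 × 153000 = 41520 + 22680 + 12240 + 42840 = 119280
Offer B: 103000 (certain)

Offer A ($119,280)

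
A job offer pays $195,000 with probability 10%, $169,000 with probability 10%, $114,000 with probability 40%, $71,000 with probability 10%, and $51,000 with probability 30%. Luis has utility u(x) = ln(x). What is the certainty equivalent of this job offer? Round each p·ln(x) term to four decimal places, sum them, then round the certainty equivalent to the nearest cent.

E[u] = 0.1·ln(195000) + 0.1·ln(169000) + 0.4·ln(114000) + 0.1·ln(71000) + 0.3·ln(51000) = 1.2181 + 1.2038 + 4.6576 + 1.1170 + 3.2519 = 11.4484
CE = e^11.4484 ≈ 93751.22

$93,751.22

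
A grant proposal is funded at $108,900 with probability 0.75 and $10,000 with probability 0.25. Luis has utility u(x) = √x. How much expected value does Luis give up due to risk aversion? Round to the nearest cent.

$9,918.75

E[u] = 0.75·√108900 + 0.25·√10000 = 0.75·330 + 0.25·100 = 272.5
CE = (272.5)² = 74256.25
Risk premium = EV − CE = 84175 − 74256.25 = 9918.75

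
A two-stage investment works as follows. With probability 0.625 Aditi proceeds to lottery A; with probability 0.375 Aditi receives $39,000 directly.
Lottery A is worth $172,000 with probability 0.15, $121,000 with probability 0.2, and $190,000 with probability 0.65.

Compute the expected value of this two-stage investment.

EV(A) = 0.15 × 172000 + 0.2 × 121000 + 0.65 × 190000 = 25800 + 24200 + 123500 = 173500
Branch B: 39000 (certain)
Overall = 0.625 × 173500 + 0.375 × 39000 = 108437.5 + 14625 = 123062.5

$123,062.50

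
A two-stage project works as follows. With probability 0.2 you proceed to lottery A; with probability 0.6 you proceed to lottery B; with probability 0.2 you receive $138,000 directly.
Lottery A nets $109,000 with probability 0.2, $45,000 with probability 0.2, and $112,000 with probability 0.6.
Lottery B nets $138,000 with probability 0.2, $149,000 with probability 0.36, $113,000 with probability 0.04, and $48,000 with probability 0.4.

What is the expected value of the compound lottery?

EV(A) = 0.2 × 109000 + 0.2 × 45000 + 0.6 × 112000 = 21800 + 9000 + 67200 = 98000
EV(B) = 0.2 × 138000 + 0.36 × 149000 + 0.04 × 113000 + 0.4 × 48000 = 27600 + 53640 + 4520 + 19200 = 104960
Branch C: 138000 (certain)
Overall = 0.2 × 98000 + 0.6 × 104960 + 0.2 × 138000 = 19600 + 62976 + 27600 = 110176

$110,176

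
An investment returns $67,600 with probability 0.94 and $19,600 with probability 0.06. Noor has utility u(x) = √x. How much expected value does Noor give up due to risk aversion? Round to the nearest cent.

$812.16

E[u] = 0.94·√67600 + 0.06·√19600 = 0.94·260 + 0.06·140 = 252.8
CE = (252.8)² = 63907.84
Risk premium = EV − CE = 64720 − 63907.84 = 812.16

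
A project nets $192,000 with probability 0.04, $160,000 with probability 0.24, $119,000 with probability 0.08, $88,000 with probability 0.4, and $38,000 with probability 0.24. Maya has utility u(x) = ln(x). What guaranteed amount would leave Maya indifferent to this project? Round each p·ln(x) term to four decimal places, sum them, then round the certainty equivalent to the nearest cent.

$87,763.41

E[u] = 0.04·ln(192000) + 0.24·ln(160000) + 0.08·ln(119000) + 0.4·ln(88000) + 0.24·ln(38000) = 0.4866 + 2.8759 + 0.9350 + 4.5540 + 2.5309 = 11.3824
CE = e^11.3824 ≈ 87763.41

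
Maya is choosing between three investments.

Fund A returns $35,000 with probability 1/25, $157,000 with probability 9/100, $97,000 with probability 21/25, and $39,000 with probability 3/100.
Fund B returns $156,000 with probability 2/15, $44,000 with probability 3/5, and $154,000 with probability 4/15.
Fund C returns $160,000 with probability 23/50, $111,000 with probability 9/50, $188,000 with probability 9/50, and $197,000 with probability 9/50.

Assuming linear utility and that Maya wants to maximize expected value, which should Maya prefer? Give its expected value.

Fund C ($162,880)

Fund A = 1/25 × 35000 + 9/100 × 157000 + 21/25 × 97000 + 3/100 × 39000 = 1400 + 14130 + 81480 + 1170 = 98180
Fund B = 2/15 × 156000 + 3/5 × 44000 + 4/15 × 154000 = 20800 + 26400 + 41066.6667 = 88266.6667
Fund C = 23/50 × 160000 + 9/50 × 111000 + 9/50 × 188000 + 9/50 × 197000 = 73600 + 19980 + 33840 + 35460 = 162880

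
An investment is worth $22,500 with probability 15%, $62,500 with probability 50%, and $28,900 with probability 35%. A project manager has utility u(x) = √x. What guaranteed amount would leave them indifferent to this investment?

E[u] = 0.15·√22500 + 0.5·√62500 + 0.35·√28900 = 0.15·150 + 0.5·250 + 0.35·170 = 207
CE = (207)² = 42849

$42,849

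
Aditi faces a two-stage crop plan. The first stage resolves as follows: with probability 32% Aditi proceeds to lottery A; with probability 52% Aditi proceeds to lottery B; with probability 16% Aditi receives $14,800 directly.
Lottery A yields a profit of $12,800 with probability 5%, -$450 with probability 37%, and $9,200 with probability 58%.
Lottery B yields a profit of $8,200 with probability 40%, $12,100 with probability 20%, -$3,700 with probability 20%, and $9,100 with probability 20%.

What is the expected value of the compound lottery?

$7,752.64

EV(A) = 0.05 × 12800 + 0.37 × (-450) + 0.58 × 9200 = 640 − 166.5 + 5336 = 5809.5
EV(B) = 0.4 × 8200 + 0.2 × 12100 + 0.2 × (-3700) + 0.2 × 9100 = 3280 + 2420 − 740 + 1820 = 6780
Branch C: 14800 (certain)
Overall = 0.32 × 5809.5 + 0.52 × 6780 + 0.16 × 14800 = 1859.04 + 3525.6 + 2368 = 7752.64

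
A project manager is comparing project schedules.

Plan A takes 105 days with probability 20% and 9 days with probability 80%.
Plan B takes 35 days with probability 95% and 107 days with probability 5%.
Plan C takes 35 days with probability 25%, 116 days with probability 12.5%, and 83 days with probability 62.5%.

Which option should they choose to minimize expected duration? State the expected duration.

Plan A = 0.2 × 105 + 0.8 × 9 = 21 + 7.2 = 28.2
Plan B = 0.95 × 35 + 0.05 × 107 = 33.25 + 5.35 = 38.6
Plan C = 0.25 × 35 + 0.125 × 116 + 0.625 × 83 = 8.75 + 14.5 + 51.875 = 75.125

Plan A (28.2 days)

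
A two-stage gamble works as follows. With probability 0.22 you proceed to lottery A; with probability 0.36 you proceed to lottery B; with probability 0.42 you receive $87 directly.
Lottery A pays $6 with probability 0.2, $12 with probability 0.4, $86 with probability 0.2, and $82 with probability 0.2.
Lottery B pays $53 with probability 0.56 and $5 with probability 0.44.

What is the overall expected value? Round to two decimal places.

$56.73

EV(A) = 0.2 × 6 + 0.4 × 12 + 0.2 × 86 + 0.2 × 82 = 1.2 + 4.8 + 17.2 + 16.4 = 39.6
EV(B) = 0.56 × 53 + 0.44 × 5 = 29.68 + 2.2 = 31.88
Branch C: 87 (certain)
Overall = 0.22 × 39.6 + 0.36 × 31.88 + 0.42 × 87 = 8.712 + 11.4768 + 36.54 = 56.7288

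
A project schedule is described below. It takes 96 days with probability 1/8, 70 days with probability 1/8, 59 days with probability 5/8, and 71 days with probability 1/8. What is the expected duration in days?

66.5 days

EV = 1/8 × 96 + 1/8 × 70 + 5/8 × 59 + 1/8 × 71 = 12 + 8.75 + 36.875 + 8.875 = 66.5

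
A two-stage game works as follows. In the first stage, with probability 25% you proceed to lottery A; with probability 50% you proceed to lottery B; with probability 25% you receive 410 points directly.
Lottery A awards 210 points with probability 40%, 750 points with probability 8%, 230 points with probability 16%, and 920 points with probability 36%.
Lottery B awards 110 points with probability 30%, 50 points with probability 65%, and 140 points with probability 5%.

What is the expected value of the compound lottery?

266.75 points

EV(A) = 0.4 × 210 + 0.08 × 750 + 0.16 × 230 + 0.36 × 920 = 84 + 60 + 36.8 + 331.2 = 512
EV(B) = 0.3 × 110 + 0.65 × 50 + 0.05 × 140 = 33 + 32.5 + 7 = 72.5
Branch C: 410 (certain)
Overall = 0.25 × 512 + 0.5 × 72.5 + 0.25 × 410 = 128 + 36.25 + 102.5 = 266.75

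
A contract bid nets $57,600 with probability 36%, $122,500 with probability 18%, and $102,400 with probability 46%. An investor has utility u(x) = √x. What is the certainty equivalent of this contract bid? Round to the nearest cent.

$87,971.56

E[u] = 0.36·√57600 + 0.18·√122500 + 0.46·√102400 = 0.36·240 + 0.18·350 + 0.46·320 = 296.6
CE = (296.6)² = 87971.56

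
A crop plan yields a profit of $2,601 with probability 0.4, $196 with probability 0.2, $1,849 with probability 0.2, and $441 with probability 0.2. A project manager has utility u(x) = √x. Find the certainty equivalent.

$1,296

E[u] = 0.4·√2601 + 0.2·√196 + 0.2·√1849 + 0.2·√441 = 0.4·51 + 0.2·14 + 0.2·43 + 0.2·21 = 36
CE = (36)² = 1296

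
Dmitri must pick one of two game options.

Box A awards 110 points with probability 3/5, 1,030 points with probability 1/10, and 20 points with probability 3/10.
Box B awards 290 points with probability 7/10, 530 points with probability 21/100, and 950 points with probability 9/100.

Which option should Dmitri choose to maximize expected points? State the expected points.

Box A = 3/5 × 110 + 1/10 × 1030 + 3/10 × 20 = 66 + 103 + 6 = 175
Box B = 7/10 × 290 + 21/100 × 530 + 9/100 × 950 = 203 + 111.3 + 85.5 = 399.8

Box B (399.8 points)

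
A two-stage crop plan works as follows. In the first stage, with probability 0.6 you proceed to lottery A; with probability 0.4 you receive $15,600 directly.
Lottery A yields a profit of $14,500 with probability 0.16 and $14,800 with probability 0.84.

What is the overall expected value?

$15,091.20

EV(A) = 0.16 × 14500 + 0.84 × 14800 = 2320 + 12432 = 14752
Branch B: 15600 (certain)
Overall = 0.6 × 14752 + 0.4 × 15600 = 8851.2 + 6240 = 15091.2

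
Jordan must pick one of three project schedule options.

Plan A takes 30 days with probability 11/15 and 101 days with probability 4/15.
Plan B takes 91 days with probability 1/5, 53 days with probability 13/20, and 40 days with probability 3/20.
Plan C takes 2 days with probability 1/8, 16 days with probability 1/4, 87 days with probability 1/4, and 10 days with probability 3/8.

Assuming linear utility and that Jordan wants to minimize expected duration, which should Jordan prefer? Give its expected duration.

Plan A = 11/15 × 30 + 4/15 × 101 = 22 + 26.9333 = 48.9333
Plan B = 1/5 × 91 + 13/20 × 53 + 3/20 × 40 = 18.2 + 34.45 + 6 = 58.65
Plan C = 1/8 × 2 + 1/4 × 16 + 1/4 × 87 + 3/8 × 10 = 0.25 + 4 + 21.75 + 3.75 = 29.75

Plan C (29.75 days)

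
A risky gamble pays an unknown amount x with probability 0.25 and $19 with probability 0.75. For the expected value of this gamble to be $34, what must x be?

0.25·x + 0.75·19 = 34
0.25·x = 34 − 14.25 = 19.75
x = 19.75 / 0.25 = 79

x = $79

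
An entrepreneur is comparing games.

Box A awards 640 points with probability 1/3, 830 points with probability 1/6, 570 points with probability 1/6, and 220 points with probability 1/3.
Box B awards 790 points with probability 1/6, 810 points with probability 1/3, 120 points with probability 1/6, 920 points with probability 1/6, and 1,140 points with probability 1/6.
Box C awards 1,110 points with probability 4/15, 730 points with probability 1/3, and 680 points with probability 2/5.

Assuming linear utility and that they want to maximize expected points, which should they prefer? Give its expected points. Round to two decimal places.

Box C (811.33 points)

Box A = 1/3 × 640 + 1/6 × 830 + 1/6 × 570 + 1/3 × 220 = 213.3333 + 138.3333 + 95 + 73.3333 = 520
Box B = 1/6 × 790 + 1/3 × 810 + 1/6 × 120 + 1/6 × 920 + 1/6 × 1140 = 131.6667 + 270 + 20 + 153.3333 + 190 = 765
Box C = 4/15 × 1110 + 1/3 × 730 + 2/5 × 680 = 296 + 243.3333 + 272 = 811.3333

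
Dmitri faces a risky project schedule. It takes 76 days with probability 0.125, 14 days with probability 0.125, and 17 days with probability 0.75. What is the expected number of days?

EV = 0.125 × 76 + 0.125 × 14 + 0.75 × 17 = 9.5 + 1.75 + 12.75 = 24

24 days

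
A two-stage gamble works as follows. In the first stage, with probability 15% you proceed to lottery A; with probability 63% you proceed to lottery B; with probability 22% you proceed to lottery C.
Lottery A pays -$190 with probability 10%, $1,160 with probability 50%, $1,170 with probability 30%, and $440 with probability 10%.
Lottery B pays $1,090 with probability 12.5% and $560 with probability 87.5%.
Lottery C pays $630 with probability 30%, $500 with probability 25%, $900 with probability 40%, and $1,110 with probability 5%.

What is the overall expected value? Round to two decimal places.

$698.43

EV(A) = 0.1 × (-190) + 0.5 × 1160 + 0.3 × 1170 + 0.1 × 440 = -19 + 580 + 351 + 44 = 956
EV(B) = 0.125 × 1090 + 0.875 × 560 = 136.25 + 490 = 626.25
EV(C) = 0.3 × 630 + 0.25 × 500 + 0.4 × 900 + 0.05 × 1110 = 189 + 125 + 360 + 55.5 = 729.5
Overall = 0.15 × 956 + 0.63 × 626.25 + 0.22 × 729.5 = 143.4 + 394.5375 + 160.49 = 698.4275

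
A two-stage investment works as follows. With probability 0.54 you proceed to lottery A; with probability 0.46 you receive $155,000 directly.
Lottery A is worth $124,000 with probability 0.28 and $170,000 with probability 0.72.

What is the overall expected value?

$156,144.80

EV(A) = 0.28 × 124000 + 0.72 × 170000 = 34720 + 122400 = 157120
Branch B: 155000 (certain)
Overall = 0.54 × 157120 + 0.46 × 155000 = 84844.8 + 71300 = 156144.8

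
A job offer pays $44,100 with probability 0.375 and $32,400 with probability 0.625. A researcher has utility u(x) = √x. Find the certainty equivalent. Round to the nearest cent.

$36,576.56

E[u] = 0.375·√44100 + 0.625·√32400 = 0.375·210 + 0.625·180 = 191.25
CE = (191.25)² = 36576.5625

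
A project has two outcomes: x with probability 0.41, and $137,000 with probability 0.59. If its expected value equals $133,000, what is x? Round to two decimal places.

x = $127,243.90

0.41·x + 0.59·137000 = 133000
0.41·x = 133000 − 80830 = 52170
x = 52170 / 0.41 = 127243.9024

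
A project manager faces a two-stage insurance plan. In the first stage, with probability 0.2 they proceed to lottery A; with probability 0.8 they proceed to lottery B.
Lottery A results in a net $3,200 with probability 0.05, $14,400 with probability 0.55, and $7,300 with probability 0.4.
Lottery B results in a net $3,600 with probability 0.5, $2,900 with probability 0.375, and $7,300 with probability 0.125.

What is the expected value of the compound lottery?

$5,240

EV(A) = 0.05 × 3200 + 0.55 × 14400 + 0.4 × 7300 = 160 + 7920 + 2920 = 11000
EV(B) = 0.5 × 3600 + 0.375 × 2900 + 0.125 × 7300 = 1800 + 1087.5 + 912.5 = 3800
Overall = 0.2 × 11000 + 0.8 × 3800 = 2200 + 3040 = 5240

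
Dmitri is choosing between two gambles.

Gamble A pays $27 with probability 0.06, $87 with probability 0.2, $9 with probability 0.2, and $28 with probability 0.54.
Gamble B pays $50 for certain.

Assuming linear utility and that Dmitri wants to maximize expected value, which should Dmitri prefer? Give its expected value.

Gamble A = 0.06 × 27 + 0.2 × 87 + 0.2 × 9 + 0.54 × 28 = 1.62 + 17.4 + 1.8 + 15.12 = 35.94
Gamble B: 50 (certain)

Gamble B ($50)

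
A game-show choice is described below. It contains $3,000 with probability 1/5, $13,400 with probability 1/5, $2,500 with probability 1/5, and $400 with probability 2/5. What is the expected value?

$3,940

EV = 1/5 × 3000 + 1/5 × 13400 + 1/5 × 2500 + 2/5 × 400 = 600 + 2680 + 500 + 160 = 3940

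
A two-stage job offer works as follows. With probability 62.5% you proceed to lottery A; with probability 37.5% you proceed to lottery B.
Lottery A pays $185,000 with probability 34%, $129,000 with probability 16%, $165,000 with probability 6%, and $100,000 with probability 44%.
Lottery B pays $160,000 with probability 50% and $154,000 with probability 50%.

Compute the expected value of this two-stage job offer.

EV(A) = 0.34 × 185000 + 0.16 × 129000 + 0.06 × 165000 + 0.44 × 100000 = 62900 + 20640 + 9900 + 44000 = 137440
EV(B) = 0.5 × 160000 + 0.5 × 154000 = 80000 + 77000 = 157000
Overall = 0.625 × 137440 + 0.375 × 157000 = 85900 + 58875 = 144775

$144,775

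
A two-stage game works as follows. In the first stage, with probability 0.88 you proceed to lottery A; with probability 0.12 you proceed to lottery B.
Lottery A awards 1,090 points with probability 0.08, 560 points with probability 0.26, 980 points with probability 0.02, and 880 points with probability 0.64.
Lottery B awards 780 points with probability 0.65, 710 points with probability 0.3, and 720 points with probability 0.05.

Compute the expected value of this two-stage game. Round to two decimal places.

808.45 points

EV(A) = 0.08 × 1090 + 0.26 × 560 + 0.02 × 980 + 0.64 × 880 = 87.2 + 145.6 + 19.6 + 563.2 = 815.6
EV(B) = 0.65 × 780 + 0.3 × 710 + 0.05 × 720 = 507 + 213 + 36 = 756
Overall = 0.88 × 815.6 + 0.12 × 756 = 717.728 + 90.72 = 808.448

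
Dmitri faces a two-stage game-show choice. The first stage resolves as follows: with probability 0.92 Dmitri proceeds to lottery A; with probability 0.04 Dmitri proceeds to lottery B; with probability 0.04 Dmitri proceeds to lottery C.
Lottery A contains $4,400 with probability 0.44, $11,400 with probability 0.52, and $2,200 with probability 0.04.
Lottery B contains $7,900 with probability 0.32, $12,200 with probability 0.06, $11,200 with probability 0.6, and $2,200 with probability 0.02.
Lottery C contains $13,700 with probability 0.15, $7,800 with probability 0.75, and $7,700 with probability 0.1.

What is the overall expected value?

EV(A) = 0.44 × 4400 + 0.52 × 11400 + 0.04 × 2200 = 1936 + 5928 + 88 = 7952
EV(B) = 0.32 × 7900 + 0.06 × 12200 + 0.6 × 11200 + 0.02 × 2200 = 2528 + 732 + 6720 + 44 = 10024
EV(C) = 0.15 × 13700 + 0.75 × 7800 + 0.1 × 7700 = 2055 + 5850 + 770 = 8675
Overall = 0.92 × 7952 + 0.04 × 10024 + 0.04 × 8675 = 7315.84 + 400.96 + 347 = 8063.8

$8,063.80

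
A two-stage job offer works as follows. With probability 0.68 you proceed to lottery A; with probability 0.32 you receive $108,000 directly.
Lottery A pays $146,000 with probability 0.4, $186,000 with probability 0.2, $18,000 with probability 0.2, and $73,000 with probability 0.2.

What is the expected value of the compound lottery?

$111,944

EV(A) = 0.4 × 146000 + 0.2 × 186000 + 0.2 × 18000 + 0.2 × 73000 = 58400 + 37200 + 3600 + 14600 = 113800
Branch B: 108000 (certain)
Overall = 0.68 × 113800 + 0.32 × 108000 = 77384 + 34560 = 111944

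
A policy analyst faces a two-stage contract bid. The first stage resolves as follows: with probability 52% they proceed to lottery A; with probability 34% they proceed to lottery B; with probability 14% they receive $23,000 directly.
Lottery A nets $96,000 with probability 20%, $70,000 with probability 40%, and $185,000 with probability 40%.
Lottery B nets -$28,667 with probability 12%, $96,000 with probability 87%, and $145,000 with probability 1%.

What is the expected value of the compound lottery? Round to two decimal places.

EV(A) = 0.2 × 96000 + 0.4 × 70000 + 0.4 × 185000 = 19200 + 28000 + 74000 = 121200
EV(B) = 0.12 × (-28667) + 0.87 × 96000 + 0.01 × 145000 = -3440.04 + 83520 + 1450 = 81529.96
Branch C: 23000 (certain)
Overall = 0.52 × 121200 + 0.34 × 81529.96 + 0.14 × 23000 = 63024 + 27720.1864 + 3220 = 93964.1864

$93,964.19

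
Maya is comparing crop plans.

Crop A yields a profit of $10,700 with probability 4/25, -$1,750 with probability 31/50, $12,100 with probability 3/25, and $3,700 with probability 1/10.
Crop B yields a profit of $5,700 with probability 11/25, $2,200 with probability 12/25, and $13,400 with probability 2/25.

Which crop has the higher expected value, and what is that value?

Crop A = 4/25 × 10700 + 31/50 × (-1750) + 3/25 × 12100 + 1/10 × 3700 = 1712 − 1085 + 1452 + 370 = 2449
Crop B = 11/25 × 5700 + 12/25 × 2200 + 2/25 × 13400 = 2508 + 1056 + 1072 = 4636

Crop B ($4,636)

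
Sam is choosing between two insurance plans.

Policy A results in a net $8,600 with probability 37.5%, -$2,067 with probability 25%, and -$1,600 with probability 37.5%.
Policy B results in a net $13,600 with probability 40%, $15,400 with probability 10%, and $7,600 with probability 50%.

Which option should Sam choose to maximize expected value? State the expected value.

Policy B ($10,780)

Policy A = 0.375 × 8600 + 0.25 × (-2067) + 0.375 × (-1600) = 3225 − 516.75 − 600 = 2108.25
Policy B = 0.4 × 13600 + 0.1 × 15400 + 0.5 × 7600 = 5440 + 1540 + 3800 = 10780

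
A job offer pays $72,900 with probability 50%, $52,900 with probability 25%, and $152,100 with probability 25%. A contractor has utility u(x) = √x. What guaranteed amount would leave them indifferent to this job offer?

E[u] = 0.5·√72900 + 0.25·√52900 + 0.25·√152100 = 0.5·270 + 0.25·230 + 0.25·390 = 290
CE = (290)² = 84100

$84,100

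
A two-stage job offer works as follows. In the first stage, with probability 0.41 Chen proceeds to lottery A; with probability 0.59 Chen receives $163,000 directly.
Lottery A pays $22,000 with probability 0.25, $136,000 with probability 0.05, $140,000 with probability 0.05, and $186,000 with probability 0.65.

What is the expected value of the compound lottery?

$153,652

EV(A) = 0.25 × 22000 + 0.05 × 136000 + 0.05 × 140000 + 0.65 × 186000 = 5500 + 6800 + 7000 + 120900 = 140200
Branch B: 163000 (certain)
Overall = 0.41 × 140200 + 0.59 × 163000 = 57482 + 96170 = 153652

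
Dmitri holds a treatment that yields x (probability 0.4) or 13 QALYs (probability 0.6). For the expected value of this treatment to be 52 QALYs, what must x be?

x = 110.5 QALYs

0.4·x + 0.6·13 = 52
0.4·x = 52 − 7.8 = 44.2
x = 44.2 / 0.4 = 110.5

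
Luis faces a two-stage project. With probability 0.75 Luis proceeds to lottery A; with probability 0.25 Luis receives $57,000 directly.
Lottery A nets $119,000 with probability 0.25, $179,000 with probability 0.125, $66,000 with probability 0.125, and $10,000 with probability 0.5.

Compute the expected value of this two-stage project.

$63,281.25

EV(A) = 0.25 × 119000 + 0.125 × 179000 + 0.125 × 66000 + 0.5 × 10000 = 29750 + 22375 + 8250 + 5000 = 65375
Branch B: 57000 (certain)
Overall = 0.75 × 65375 + 0.25 × 57000 = 49031.25 + 14250 = 63281.25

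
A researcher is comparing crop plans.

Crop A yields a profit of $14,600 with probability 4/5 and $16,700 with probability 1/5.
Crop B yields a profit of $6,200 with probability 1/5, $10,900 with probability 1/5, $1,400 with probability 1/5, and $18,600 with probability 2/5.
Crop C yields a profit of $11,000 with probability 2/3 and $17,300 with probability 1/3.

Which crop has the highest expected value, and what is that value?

Crop A = 4/5 × 14600 + 1/5 × 16700 = 11680 + 3340 = 15020
Crop B = 1/5 × 6200 + 1/5 × 10900 + 1/5 × 1400 + 2/5 × 18600 = 1240 + 2180 + 280 + 7440 = 11140
Crop C = 2/3 × 11000 + 1/3 × 17300 = 7333.3333 + 5766.6667 = 13100

Crop A ($15,020)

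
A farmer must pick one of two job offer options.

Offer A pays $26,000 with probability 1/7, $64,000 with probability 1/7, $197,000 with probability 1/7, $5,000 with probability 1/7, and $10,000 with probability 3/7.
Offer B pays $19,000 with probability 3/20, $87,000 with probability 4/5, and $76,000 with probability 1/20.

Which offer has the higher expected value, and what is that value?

Offer B ($76,250)

Offer A = 1/7 × 26000 + 1/7 × 64000 + 1/7 × 197000 + 1/7 × 5000 + 3/7 × 10000 = 3714.2857 + 9142.8571 + 28142.8571 + 714.2857 + 4285.7143 = 46000
Offer B = 3/20 × 19000 + 4/5 × 87000 + 1/20 × 76000 = 2850 + 69600 + 3800 = 76250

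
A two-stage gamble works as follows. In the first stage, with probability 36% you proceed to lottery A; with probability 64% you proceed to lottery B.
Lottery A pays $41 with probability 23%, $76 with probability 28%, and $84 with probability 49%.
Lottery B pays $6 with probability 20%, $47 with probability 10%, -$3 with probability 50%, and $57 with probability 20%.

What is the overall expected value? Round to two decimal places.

$35.99

EV(A) = 0.23 × 41 + 0.28 × 76 + 0.49 × 84 = 9.43 + 21.28 + 41.16 = 71.87
EV(B) = 0.2 × 6 + 0.1 × 47 + 0.5 × (-3) + 0.2 × 57 = 1.2 + 4.7 − 1.5 + 11.4 = 15.8
Overall = 0.36 × 71.87 + 0.64 × 15.8 = 25.8732 + 10.112 = 35.9852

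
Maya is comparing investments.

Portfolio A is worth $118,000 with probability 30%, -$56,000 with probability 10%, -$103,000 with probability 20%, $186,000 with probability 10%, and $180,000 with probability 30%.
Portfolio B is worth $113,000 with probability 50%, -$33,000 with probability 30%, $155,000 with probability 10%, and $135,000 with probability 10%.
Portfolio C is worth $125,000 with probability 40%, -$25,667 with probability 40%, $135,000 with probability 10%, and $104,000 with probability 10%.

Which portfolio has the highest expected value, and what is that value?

Portfolio A = 0.3 × 118000 + 0.1 × (-56000) + 0.2 × (-103000) + 0.1 × 186000 + 0.3 × 180000 = 35400 − 5600 − 20600 + 18600 + 54000 = 81800
Portfolio B = 0.5 × 113000 + 0.3 × (-33000) + 0.1 × 155000 + 0.1 × 135000 = 56500 − 9900 + 15500 + 13500 = 75600
Portfolio C = 0.4 × 125000 + 0.4 × (-25667) + 0.1 × 135000 + 0.1 × 104000 = 50000 − 10266.8 + 13500 + 10400 = 63633.2

Portfolio A ($81,800)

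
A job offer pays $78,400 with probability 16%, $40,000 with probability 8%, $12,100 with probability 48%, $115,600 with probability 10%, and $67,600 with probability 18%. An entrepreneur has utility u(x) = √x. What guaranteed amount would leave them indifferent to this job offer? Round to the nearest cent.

$37,791.36

E[u] = 0.16·√78400 + 0.08·√40000 + 0.48·√12100 + 0.1·√115600 + 0.18·√67600 = 0.16·280 + 0.08·200 + 0.48·110 + 0.1·340 + 0.18·260 = 194.4
CE = (194.4)² = 37791.36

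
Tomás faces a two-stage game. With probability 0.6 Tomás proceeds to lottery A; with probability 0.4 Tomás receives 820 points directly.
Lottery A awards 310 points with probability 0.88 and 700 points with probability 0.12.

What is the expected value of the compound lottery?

542.08 points

EV(A) = 0.88 × 310 + 0.12 × 700 = 272.8 + 84 = 356.8
Branch B: 820 (certain)
Overall = 0.6 × 356.8 + 0.4 × 820 = 214.08 + 328 = 542.08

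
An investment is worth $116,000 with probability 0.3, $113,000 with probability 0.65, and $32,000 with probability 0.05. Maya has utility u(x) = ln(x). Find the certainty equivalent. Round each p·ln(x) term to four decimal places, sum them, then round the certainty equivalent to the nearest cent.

$106,926.82

E[u] = 0.3·ln(116000) + 0.65·ln(113000) + 0.05·ln(32000) = 3.4984 + 7.5628 + 0.5187 = 11.5799
CE = e^11.5799 ≈ 106926.82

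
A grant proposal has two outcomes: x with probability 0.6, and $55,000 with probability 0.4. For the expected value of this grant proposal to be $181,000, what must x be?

0.6·x + 0.4·55000 = 181000
0.6·x = 181000 − 22000 = 159000
x = 159000 / 0.6 = 265000

x = $265,000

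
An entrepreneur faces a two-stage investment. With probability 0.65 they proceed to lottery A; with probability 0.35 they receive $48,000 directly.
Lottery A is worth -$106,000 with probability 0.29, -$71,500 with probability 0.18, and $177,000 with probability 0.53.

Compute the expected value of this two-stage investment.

$49,430

EV(A) = 0.29 × (-106000) + 0.18 × (-71500) + 0.53 × 177000 = -30740 − 12870 + 93810 = 50200
Branch B: 48000 (certain)
Overall = 0.65 × 50200 + 0.35 × 48000 = 32630 + 16800 = 49430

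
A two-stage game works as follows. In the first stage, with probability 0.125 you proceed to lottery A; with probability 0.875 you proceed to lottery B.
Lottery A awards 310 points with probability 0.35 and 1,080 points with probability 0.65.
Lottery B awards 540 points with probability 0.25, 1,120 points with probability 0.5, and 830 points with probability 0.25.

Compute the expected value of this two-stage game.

EV(A) = 0.35 × 310 + 0.65 × 1080 = 108.5 + 702 = 810.5
EV(B) = 0.25 × 540 + 0.5 × 1120 + 0.25 × 830 = 135 + 560 + 207.5 = 902.5
Overall = 0.125 × 810.5 + 0.875 × 902.5 = 101.3125 + 789.6875 = 891

891 points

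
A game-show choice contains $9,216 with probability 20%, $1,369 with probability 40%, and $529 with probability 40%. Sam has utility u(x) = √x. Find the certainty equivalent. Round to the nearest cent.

E[u] = 0.2·√9216 + 0.4·√1369 + 0.4·√529 = 0.2·96 + 0.4·37 + 0.4·23 = 43.2
CE = (43.2)² = 1866.24

$1,866.24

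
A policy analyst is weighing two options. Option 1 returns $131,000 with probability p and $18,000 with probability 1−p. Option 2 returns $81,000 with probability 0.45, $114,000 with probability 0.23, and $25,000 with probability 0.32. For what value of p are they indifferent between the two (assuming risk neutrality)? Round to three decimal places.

EV(Option 2) = 0.45 × 81000 + 0.23 × 114000 + 0.32 × 25000 = 36450 + 26220 + 8000 = 70670
p·131000 + (1−p)·18000 = 70670
113000p + 18000 = 70670
p = (70670 − 18000) / 113000

p = 0.466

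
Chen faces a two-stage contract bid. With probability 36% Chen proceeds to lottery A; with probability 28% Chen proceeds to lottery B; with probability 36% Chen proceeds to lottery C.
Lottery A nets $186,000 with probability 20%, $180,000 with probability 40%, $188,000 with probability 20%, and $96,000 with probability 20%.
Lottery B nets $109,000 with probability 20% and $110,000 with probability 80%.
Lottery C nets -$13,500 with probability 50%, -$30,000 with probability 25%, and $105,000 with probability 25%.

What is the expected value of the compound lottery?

$94,824

EV(A) = 0.2 × 186000 + 0.4 × 180000 + 0.2 × 188000 + 0.2 × 96000 = 37200 + 72000 + 37600 + 19200 = 166000
EV(B) = 0.2 × 109000 + 0.8 × 110000 = 21800 + 88000 = 109800
EV(C) = 0.5 × (-13500) + 0.25 × (-30000) + 0.25 × 105000 = -6750 − 7500 + 26250 = 12000
Overall = 0.36 × 166000 + 0.28 × 109800 + 0.36 × 12000 = 59760 + 30744 + 4320 = 94824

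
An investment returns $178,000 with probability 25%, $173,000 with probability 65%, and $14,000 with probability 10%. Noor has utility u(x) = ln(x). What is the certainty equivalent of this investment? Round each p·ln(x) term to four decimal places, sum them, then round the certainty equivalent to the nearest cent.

E[u] = 0.25·ln(178000) + 0.65·ln(173000) + 0.1·ln(14000) = 3.0224 + 7.8397 + 0.9547 = 11.8168
CE = e^11.8168 ≈ 135509.90

$135,509.90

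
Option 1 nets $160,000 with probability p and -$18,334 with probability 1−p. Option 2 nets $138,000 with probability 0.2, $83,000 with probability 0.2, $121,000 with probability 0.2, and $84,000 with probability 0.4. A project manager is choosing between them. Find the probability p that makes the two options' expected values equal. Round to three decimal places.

p = 0.675

EV(Option 2) = 0.2 × 138000 + 0.2 × 83000 + 0.2 × 121000 + 0.4 × 84000 = 27600 + 16600 + 24200 + 33600 = 102000
p·160000 + (1−p)·(-18334) = 102000
178334p − 18334 = 102000
p = (102000 + 18334) / 178334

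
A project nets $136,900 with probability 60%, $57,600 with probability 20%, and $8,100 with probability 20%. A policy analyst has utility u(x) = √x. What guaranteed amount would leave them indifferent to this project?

$82,944

E[u] = 0.6·√136900 + 0.2·√57600 + 0.2·√8100 = 0.6·370 + 0.2·240 + 0.2·90 = 288
CE = (288)² = 82944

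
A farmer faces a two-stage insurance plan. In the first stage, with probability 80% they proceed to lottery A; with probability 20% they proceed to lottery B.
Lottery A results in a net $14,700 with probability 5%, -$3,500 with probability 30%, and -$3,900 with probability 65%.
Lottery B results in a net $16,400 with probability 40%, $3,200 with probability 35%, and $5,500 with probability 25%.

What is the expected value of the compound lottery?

EV(A) = 0.05 × 14700 + 0.3 × (-3500) + 0.65 × (-3900) = 735 − 1050 − 2535 = -2850
EV(B) = 0.4 × 16400 + 0.35 × 3200 + 0.25 × 5500 = 6560 + 1120 + 1375 = 9055
Overall = 0.8 × (-2850) + 0.2 × 9055 = -2280 + 1811 = -469

-$469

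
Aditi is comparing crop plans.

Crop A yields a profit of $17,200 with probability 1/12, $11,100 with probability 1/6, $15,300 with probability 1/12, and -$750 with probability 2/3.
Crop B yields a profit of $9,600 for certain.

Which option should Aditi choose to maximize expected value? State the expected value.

Crop A = 1/12 × 17200 + 1/6 × 11100 + 1/12 × 15300 + 2/3 × (-750) = 1433.3333 + 1850 + 1275 − 500 = 4058.3333
Crop B: 9600 (certain)

Crop B ($9,600)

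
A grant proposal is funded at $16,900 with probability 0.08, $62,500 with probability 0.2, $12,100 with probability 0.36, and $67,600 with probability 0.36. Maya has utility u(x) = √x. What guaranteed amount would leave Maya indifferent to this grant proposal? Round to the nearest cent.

E[u] = 0.08·√16900 + 0.2·√62500 + 0.36·√12100 + 0.36·√67600 = 0.08·130 + 0.2·250 + 0.36·110 + 0.36·260 = 193.6
CE = (193.6)² = 37480.96

$37,480.96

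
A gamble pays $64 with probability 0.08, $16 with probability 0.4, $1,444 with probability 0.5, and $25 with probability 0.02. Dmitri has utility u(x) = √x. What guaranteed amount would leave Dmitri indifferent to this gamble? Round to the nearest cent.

$455.40

E[u] = 0.08·√64 + 0.4·√16 + 0.5·√1444 + 0.02·√25 = 0.08·8 + 0.4·4 + 0.5·38 + 0.02·5 = 21.34
CE = (21.34)² = 455.3956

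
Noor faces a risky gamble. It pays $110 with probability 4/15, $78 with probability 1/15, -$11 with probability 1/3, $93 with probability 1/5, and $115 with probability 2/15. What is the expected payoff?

$64.80

EV = 4/15 × 110 + 1/15 × 78 + 1/3 × (-11) + 1/5 × 93 + 2/15 × 115 = 29.3333 + 5.2 − 3.6667 + 18.6 + 15.3333 = 64.8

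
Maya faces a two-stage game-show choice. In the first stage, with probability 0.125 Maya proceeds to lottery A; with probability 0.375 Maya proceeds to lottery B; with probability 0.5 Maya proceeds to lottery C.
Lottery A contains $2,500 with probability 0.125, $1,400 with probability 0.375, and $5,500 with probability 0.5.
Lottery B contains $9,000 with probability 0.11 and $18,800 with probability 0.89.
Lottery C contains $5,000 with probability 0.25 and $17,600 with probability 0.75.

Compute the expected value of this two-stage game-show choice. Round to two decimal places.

EV(A) = 0.125 × 2500 + 0.375 × 1400 + 0.5 × 5500 = 312.5 + 525 + 2750 = 3587.5
EV(B) = 0.11 × 9000 + 0.89 × 18800 = 990 + 16732 = 17722
EV(C) = 0.25 × 5000 + 0.75 × 17600 = 1250 + 13200 = 14450
Overall = 0.125 × 3587.5 + 0.375 × 17722 + 0.5 × 14450 = 448.4375 + 6645.75 + 7225 = 14319.1875

$14,319.19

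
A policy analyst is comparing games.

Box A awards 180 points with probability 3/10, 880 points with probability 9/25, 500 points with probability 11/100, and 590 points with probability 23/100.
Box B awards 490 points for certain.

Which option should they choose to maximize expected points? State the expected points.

Box A = 3/10 × 180 + 9/25 × 880 + 11/100 × 500 + 23/100 × 590 = 54 + 316.8 + 55 + 135.7 = 561.5
Box B: 490 (certain)

Box A (561.5 points)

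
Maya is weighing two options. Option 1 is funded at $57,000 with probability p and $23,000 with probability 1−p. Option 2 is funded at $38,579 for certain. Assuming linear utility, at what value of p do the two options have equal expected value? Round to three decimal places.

p·57000 + (1−p)·23000 = 38579
34000p + 23000 = 38579
p = (38579 − 23000) / 34000

p = 0.458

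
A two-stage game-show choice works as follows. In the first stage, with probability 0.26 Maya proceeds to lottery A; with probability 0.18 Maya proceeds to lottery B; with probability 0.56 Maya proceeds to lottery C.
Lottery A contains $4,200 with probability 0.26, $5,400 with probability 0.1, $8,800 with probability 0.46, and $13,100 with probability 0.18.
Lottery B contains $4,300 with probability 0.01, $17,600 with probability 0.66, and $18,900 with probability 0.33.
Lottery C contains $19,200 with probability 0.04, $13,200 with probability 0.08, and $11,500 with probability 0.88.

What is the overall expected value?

$11,999.80

EV(A) = 0.26 × 4200 + 0.1 × 5400 + 0.46 × 8800 + 0.18 × 13100 = 1092 + 540 + 4048 + 2358 = 8038
EV(B) = 0.01 × 4300 + 0.66 × 17600 + 0.33 × 18900 = 43 + 11616 + 6237 = 17896
EV(C) = 0.04 × 19200 + 0.08 × 13200 + 0.88 × 11500 = 768 + 1056 + 10120 = 11944
Overall = 0.26 × 8038 + 0.18 × 17896 + 0.56 × 11944 = 2089.88 + 3221.28 + 6688.64 = 11999.8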